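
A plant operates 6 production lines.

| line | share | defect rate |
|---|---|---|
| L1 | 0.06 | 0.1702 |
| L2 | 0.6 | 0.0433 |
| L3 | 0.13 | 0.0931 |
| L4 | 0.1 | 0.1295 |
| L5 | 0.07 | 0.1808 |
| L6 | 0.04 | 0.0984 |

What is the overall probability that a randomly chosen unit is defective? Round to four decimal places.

Using total probability over the partition,
P(D) = P(D|L1)·P(L1) + P(D|L2)·P(L2) + P(D|L3)·P(L3) + P(D|L4)·P(L4) + P(D|L5)·P(L5) + P(D|L6)·P(L6)
      = 0.1702·0.06 + 0.0433·0.6 + 0.0931·0.13 + 0.1295·0.1 + 0.1808·0.07 + 0.0984·0.04
      = 0.010212 + 0.02598 + 0.012103 + 0.01295 + 0.012656 + 0.003936 = 0.077837

P(D) ≈ 0.0778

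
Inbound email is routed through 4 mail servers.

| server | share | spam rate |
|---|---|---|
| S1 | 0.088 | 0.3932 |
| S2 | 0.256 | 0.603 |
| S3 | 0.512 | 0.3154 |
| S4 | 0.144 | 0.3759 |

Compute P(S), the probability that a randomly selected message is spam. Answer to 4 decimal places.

P(S) = P(S|S1)·P(S1) + P(S|S2)·P(S2) + P(S|S3)·P(S3) + P(S|S4)·P(S4)
      = 0.3932·0.088 + 0.603·0.256 + 0.3154·0.512 + 0.3759·0.144
      = 0.0346016 + 0.154368 + 0.1614848 + 0.0541296 = 0.404584

0.4046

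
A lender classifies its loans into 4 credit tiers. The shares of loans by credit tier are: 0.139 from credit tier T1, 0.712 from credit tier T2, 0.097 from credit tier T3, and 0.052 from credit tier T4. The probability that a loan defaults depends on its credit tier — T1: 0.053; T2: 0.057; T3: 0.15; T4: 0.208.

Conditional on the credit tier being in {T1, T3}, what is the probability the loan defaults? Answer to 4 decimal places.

P(D|S) ≈ 0.0929

Let S = {T1, T3}.
P(S) = 0.139 + 0.097 = 0.236.
P(D ∩ S) = 0.053·0.139 + 0.15·0.097 = 0.007367 + 0.01455 = 0.021917.
P(D | S) = 0.021917 / 0.236 = 0.092869…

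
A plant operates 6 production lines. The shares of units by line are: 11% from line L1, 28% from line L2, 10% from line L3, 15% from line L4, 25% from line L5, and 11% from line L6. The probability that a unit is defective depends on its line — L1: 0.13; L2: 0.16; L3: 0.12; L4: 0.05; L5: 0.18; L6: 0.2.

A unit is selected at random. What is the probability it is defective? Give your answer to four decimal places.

P(D) ≈ 0.1456

P(D) = P(D|L1)·P(L1) + P(D|L2)·P(L2) + P(D|L3)·P(L3) + P(D|L4)·P(L4) + P(D|L5)·P(L5) + P(D|L6)·P(L6)
      = 0.13·0.11 + 0.16·0.28 + 0.12·0.1 + 0.05·0.15 + 0.18·0.25 + 0.2·0.11
      = 0.0143 + 0.0448 + 0.012 + 0.0075 + 0.045 + 0.022 = 0.1456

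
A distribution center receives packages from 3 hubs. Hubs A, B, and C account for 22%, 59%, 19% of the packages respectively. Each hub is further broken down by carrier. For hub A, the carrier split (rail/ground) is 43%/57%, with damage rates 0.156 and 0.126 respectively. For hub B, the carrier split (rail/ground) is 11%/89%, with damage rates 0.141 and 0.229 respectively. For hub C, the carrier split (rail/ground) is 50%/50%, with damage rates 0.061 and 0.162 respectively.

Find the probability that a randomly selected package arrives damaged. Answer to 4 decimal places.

0.1811

P(D|A) = 0.43·0.156 + 0.57·0.126 = 0.06708 + 0.07182 = 0.1389
P(D|B) = 0.11·0.141 + 0.89·0.229 = 0.01551 + 0.20381 = 0.21932
P(D|C) = 0.5·0.061 + 0.5·0.162 = 0.0305 + 0.081 = 0.1115
Then overall,
P(D) = 0.22·0.1389 + 0.59·0.21932 + 0.19·0.1115
      = 0.030558 + 0.1293988 + 0.021185 = 0.1811418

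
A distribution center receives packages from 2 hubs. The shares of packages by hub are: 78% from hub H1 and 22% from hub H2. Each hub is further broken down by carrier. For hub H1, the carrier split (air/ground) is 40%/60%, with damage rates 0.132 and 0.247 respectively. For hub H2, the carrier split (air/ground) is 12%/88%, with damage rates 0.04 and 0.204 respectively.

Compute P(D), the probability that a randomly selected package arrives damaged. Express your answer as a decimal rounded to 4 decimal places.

0.1973

P(D|H1) = 0.4·0.132 + 0.6·0.247 = 0.0528 + 0.1482 = 0.201
P(D|H2) = 0.12·0.04 + 0.88·0.204 = 0.0048 + 0.17952 = 0.18432
By total probability over the outer partition,
P(D) = 0.78·0.201 + 0.22·0.18432
      = 0.15678 + 0.0405504 = 0.1973304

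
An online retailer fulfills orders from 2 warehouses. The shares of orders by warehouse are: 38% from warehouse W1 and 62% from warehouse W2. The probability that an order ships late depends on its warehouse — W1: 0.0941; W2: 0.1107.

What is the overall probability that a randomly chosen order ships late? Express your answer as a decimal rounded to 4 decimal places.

Summing over the partition,
P(L) = P(L|W1)·P(W1) + P(L|W2)·P(W2)
      = 0.0941·0.38 + 0.1107·0.62
      = 0.035758 + 0.068634 = 0.104392

P(L) ≈ 0.1044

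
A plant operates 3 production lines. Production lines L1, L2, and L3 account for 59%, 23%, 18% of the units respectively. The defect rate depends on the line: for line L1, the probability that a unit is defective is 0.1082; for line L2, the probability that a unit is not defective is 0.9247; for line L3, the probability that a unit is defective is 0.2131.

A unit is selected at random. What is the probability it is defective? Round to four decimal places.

P(D) ≈ 0.1195

P(D|L2) = 1 − 0.9247 = 0.0753.
P(D) = P(D|L1)·P(L1) + P(D|L2)·P(L2) + P(D|L3)·P(L3)
      = 0.1082·0.59 + 0.0753·0.23 + 0.2131·0.18
      = 0.063838 + 0.017319 + 0.038358 = 0.119515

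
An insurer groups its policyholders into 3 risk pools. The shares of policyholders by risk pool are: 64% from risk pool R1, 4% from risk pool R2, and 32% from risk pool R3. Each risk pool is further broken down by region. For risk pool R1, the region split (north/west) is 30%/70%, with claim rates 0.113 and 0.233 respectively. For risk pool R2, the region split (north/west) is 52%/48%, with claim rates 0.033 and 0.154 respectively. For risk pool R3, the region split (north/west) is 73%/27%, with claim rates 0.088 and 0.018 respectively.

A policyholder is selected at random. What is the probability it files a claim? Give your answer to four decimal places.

P(C|R1) = 0.3·0.113 + 0.7·0.233 = 0.0339 + 0.1631 = 0.197
P(C|R2) = 0.52·0.033 + 0.48·0.154 = 0.01716 + 0.07392 = 0.09108
P(C|R3) = 0.73·0.088 + 0.27·0.018 = 0.06424 + 0.00486 = 0.0691
By total probability over the outer partition,
P(C) = 0.64·0.197 + 0.04·0.09108 + 0.32·0.0691
      = 0.12608 + 0.0036432 + 0.022112 = 0.1518352

0.1518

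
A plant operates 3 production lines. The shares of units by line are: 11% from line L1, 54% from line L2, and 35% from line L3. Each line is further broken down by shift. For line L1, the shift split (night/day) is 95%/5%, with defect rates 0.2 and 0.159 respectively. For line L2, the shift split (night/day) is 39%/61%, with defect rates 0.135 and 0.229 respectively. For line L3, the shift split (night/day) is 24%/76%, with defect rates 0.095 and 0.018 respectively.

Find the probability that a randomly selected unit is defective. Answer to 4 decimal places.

0.1384

P(D|L1) = 0.95·0.2 + 0.05·0.159 = 0.19 + 0.00795 = 0.19795
P(D|L2) = 0.39·0.135 + 0.61·0.229 = 0.05265 + 0.13969 = 0.19234
P(D|L3) = 0.24·0.095 + 0.76·0.018 = 0.0228 + 0.01368 = 0.03648
By total probability over the outer partition,
P(D) = 0.11·0.19795 + 0.54·0.19234 + 0.35·0.03648
      = 0.0217745 + 0.1038636 + 0.012768 = 0.1384061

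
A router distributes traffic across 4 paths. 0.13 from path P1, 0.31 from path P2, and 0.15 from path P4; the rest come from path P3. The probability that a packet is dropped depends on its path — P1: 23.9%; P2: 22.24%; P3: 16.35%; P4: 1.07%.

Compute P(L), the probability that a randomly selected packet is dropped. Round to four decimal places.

P(L) ≈ 0.1687

P(P3) = 1 − (0.13 + 0.31 + 0.15) = 0.41.
Using total probability over the partition,
P(L) = P(L|P1)·P(P1) + P(L|P2)·P(P2) + P(L|P3)·P(P3) + P(L|P4)·P(P4)
      = 0.239·0.13 + 0.2224·0.31 + 0.1635·0.41 + 0.0107·0.15
      = 0.03107 + 0.068944 + 0.067035 + 0.001605 = 0.168654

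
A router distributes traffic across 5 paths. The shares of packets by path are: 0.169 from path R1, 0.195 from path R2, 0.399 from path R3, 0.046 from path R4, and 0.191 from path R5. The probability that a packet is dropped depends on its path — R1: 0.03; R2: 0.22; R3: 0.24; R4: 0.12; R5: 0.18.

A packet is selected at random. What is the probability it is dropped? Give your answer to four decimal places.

Using total probability over the partition,
P(L) = P(L|R1)·P(R1) + P(L|R2)·P(R2) + P(L|R3)·P(R3) + P(L|R4)·P(R4) + P(L|R5)·P(R5)
      = 0.03·0.169 + 0.22·0.195 + 0.24·0.399 + 0.12·0.046 + 0.18·0.191
      = 0.00507 + 0.0429 + 0.09576 + 0.00552 + 0.03438 = 0.18363

0.1836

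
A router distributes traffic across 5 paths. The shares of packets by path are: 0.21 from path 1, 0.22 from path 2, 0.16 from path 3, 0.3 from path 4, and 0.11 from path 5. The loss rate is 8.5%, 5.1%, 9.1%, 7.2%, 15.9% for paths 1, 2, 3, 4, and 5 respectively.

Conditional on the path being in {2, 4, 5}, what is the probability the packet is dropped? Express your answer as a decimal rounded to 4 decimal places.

P(L|S) ≈ 0.0799

Let S = {2, 4, 5}.
P(S) = 0.22 + 0.3 + 0.11 = 0.63.
P(L ∩ S) = 0.051·0.22 + 0.072·0.3 + 0.159·0.11 = 0.01122 + 0.0216 + 0.01749 = 0.05031.
P(L | S) = 0.05031 / 0.63 = 0.079857…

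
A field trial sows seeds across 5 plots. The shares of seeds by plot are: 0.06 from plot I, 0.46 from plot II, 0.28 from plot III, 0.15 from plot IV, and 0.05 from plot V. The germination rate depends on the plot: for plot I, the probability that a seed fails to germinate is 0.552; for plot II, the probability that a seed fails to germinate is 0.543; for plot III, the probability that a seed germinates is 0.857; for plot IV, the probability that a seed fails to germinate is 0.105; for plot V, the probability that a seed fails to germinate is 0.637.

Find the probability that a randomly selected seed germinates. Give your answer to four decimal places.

P(G|I) = 1 − 0.552 = 0.448.
P(G|II) = 1 − 0.543 = 0.457.
P(G|IV) = 1 − 0.105 = 0.895.
P(G|V) = 1 − 0.637 = 0.363.
P(G) = P(G|I)·P(I) + P(G|II)·P(II) + P(G|III)·P(III) + P(G|IV)·P(IV) + P(G|V)·P(V)
      = 0.448·0.06 + 0.457·0.46 + 0.857·0.28 + 0.895·0.15 + 0.363·0.05
      = 0.02688 + 0.21022 + 0.23996 + 0.13425 + 0.01815 = 0.62946

P(G) ≈ 0.6295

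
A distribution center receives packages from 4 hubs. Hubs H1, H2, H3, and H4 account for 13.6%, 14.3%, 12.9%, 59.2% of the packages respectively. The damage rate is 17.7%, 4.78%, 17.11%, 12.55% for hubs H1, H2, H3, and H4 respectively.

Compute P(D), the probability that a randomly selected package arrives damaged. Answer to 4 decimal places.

P(D) = P(D|H1)·P(H1) + P(D|H2)·P(H2) + P(D|H3)·P(H3) + P(D|H4)·P(H4)
      = 0.177·0.136 + 0.0478·0.143 + 0.1711·0.129 + 0.1255·0.592
      = 0.024072 + 0.0068354 + 0.0220719 + 0.074296 = 0.1272753

0.1273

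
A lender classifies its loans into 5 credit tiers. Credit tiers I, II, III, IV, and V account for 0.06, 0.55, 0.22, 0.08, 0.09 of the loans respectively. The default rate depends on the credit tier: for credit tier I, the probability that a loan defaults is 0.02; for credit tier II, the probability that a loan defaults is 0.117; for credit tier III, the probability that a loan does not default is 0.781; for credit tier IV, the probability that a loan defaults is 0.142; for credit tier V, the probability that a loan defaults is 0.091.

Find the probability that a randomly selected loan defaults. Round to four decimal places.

P(D|III) = 1 − 0.781 = 0.219.
P(D) = P(D|I)·P(I) + P(D|II)·P(II) + P(D|III)·P(III) + P(D|IV)·P(IV) + P(D|V)·P(V)
      = 0.02·0.06 + 0.117·0.55 + 0.219·0.22 + 0.142·0.08 + 0.091·0.09
      = 0.0012 + 0.06435 + 0.04818 + 0.01136 + 0.00819 = 0.13328

0.1333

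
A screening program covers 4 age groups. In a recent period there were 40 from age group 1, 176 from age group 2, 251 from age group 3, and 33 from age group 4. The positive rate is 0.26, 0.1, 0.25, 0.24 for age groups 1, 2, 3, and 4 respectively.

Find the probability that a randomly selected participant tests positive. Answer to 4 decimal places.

P(T) ≈ 0.1973

Total: 40 + 176 + 251 + 33 = 500.
P(1) = 40/500 = 0.08. P(2) = 176/500 = 0.352. P(3) = 251/500 = 0.502. P(4) = 33/500 = 0.066.
P(T) = P(T|1)·P(1) + P(T|2)·P(2) + P(T|3)·P(3) + P(T|4)·P(4)
      = 0.26·0.08 + 0.1·0.352 + 0.25·0.502 + 0.24·0.066
      = 0.0208 + 0.0352 + 0.1255 + 0.01584 = 0.19734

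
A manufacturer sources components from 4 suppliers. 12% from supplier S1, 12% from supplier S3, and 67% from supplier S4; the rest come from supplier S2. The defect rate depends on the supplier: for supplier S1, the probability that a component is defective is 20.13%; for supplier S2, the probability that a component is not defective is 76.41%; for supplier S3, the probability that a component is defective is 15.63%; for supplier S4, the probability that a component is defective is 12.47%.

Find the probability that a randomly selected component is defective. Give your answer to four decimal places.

P(S2) = 1 − (0.12 + 0.12 + 0.67) = 0.09.
P(D|S2) = 1 − 0.7641 = 0.2359.
P(D) = P(D|S1)·P(S1) + P(D|S2)·P(S2) + P(D|S3)·P(S3) + P(D|S4)·P(S4)
      = 0.2013·0.12 + 0.2359·0.09 + 0.1563·0.12 + 0.1247·0.67
      = 0.024156 + 0.021231 + 0.018756 + 0.083549 = 0.147692

P(D) ≈ 0.1477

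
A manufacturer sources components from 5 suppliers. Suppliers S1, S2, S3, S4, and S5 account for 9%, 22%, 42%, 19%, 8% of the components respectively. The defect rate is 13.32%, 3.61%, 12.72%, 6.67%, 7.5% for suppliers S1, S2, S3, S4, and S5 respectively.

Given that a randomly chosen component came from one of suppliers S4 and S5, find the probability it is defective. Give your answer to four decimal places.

0.0692

Let S = {S4, S5}.
P(S) = 0.19 + 0.08 = 0.27.
P(D ∩ S) = 0.0667·0.19 + 0.075·0.08 = 0.012673 + 0.006 = 0.018673.
P(D | S) = 0.018673 / 0.27 = 0.069159…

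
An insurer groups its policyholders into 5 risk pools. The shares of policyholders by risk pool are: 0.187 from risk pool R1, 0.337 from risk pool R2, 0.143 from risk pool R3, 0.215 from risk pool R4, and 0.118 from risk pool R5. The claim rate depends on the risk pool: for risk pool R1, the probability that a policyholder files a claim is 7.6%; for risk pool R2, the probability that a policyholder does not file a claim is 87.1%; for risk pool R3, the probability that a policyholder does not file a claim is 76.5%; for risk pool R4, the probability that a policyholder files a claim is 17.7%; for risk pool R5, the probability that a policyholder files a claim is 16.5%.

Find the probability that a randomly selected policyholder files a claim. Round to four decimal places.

P(C) ≈ 0.1488

P(C|R2) = 1 − 0.871 = 0.129.
P(C|R3) = 1 − 0.765 = 0.235.
P(C) = P(C|R1)·P(R1) + P(C|R2)·P(R2) + P(C|R3)·P(R3) + P(C|R4)·P(R4) + P(C|R5)·P(R5)
      = 0.076·0.187 + 0.129·0.337 + 0.235·0.143 + 0.177·0.215 + 0.165·0.118
      = 0.014212 + 0.043473 + 0.033605 + 0.038055 + 0.01947 = 0.148815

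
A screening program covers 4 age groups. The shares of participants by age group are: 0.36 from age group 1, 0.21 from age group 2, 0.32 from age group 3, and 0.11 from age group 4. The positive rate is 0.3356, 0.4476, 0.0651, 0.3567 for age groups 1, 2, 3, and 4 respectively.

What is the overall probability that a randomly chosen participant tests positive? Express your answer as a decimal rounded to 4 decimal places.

P(T) ≈ 0.2749

P(T) = P(T|1)·P(1) + P(T|2)·P(2) + P(T|3)·P(3) + P(T|4)·P(4)
      = 0.3356·0.36 + 0.4476·0.21 + 0.0651·0.32 + 0.3567·0.11
      = 0.120816 + 0.093996 + 0.020832 + 0.039237 = 0.274881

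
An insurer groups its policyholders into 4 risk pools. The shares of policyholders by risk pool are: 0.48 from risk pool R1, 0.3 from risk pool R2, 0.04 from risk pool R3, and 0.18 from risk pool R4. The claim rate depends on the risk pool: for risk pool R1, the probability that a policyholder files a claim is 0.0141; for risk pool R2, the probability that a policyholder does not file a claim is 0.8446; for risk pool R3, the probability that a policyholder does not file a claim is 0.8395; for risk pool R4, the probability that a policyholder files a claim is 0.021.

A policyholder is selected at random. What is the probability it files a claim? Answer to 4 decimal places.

P(C|R2) = 1 − 0.8446 = 0.1554.
P(C|R3) = 1 − 0.8395 = 0.1605.
P(C) = P(C|R1)·P(R1) + P(C|R2)·P(R2) + P(C|R3)·P(R3) + P(C|R4)·P(R4)
      = 0.0141·0.48 + 0.1554·0.3 + 0.1605·0.04 + 0.021·0.18
      = 0.006768 + 0.04662 + 0.00642 + 0.00378 = 0.063588

0.0636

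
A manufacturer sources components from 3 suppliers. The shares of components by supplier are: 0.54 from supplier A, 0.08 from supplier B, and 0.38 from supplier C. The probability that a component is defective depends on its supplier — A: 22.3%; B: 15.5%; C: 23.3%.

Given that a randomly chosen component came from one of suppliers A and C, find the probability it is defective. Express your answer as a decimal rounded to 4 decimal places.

0.2271

Let S = {A, C}.
P(S) = 0.54 + 0.38 = 0.92.
P(D ∩ S) = 0.223·0.54 + 0.233·0.38 = 0.12042 + 0.08854 = 0.20896.
P(D | S) = 0.20896 / 0.92 = 0.227130…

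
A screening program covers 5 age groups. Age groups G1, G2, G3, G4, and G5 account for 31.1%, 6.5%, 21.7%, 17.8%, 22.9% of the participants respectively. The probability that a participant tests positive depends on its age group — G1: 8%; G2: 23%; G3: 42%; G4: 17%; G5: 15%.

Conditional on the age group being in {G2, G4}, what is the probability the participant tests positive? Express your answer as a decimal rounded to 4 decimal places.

P(T|S) ≈ 0.1860

Let S = {G2, G4}.
P(S) = 0.065 + 0.178 = 0.243.
P(T ∩ S) = 0.23·0.065 + 0.17·0.178 = 0.01495 + 0.03026 = 0.04521.
P(T | S) = 0.04521 / 0.243 = 0.186049…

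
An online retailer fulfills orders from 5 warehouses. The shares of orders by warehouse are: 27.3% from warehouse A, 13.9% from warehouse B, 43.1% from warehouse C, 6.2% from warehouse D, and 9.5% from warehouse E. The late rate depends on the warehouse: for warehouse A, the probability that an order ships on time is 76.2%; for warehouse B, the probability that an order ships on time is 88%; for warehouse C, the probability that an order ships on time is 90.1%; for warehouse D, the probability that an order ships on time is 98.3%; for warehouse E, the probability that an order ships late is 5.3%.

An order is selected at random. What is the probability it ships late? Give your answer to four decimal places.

0.1304

P(L|A) = 1 − 0.762 = 0.238.
P(L|B) = 1 − 0.88 = 0.12.
P(L|C) = 1 − 0.901 = 0.099.
P(L|D) = 1 − 0.983 = 0.017.
By the law of total probability,
P(L) = P(L|A)·P(A) + P(L|B)·P(B) + P(L|C)·P(C) + P(L|D)·P(D) + P(L|E)·P(E)
      = 0.238·0.273 + 0.12·0.139 + 0.099·0.431 + 0.017·0.062 + 0.053·0.095
      = 0.064974 + 0.01668 + 0.042669 + 0.001054 + 0.005035 = 0.130412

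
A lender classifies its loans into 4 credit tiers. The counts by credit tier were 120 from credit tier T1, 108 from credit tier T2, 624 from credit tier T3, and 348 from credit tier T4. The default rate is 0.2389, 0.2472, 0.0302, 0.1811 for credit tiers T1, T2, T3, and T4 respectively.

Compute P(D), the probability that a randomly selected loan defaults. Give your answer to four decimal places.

0.1144

Total: 120 + 108 + 624 + 348 = 1200.
P(T1) = 120/1200 = 0.1. P(T2) = 108/1200 = 0.09. P(T3) = 624/1200 = 0.52. P(T4) = 348/1200 = 0.29.
Summing over the partition,
P(D) = P(D|T1)·P(T1) + P(D|T2)·P(T2) + P(D|T3)·P(T3) + P(D|T4)·P(T4)
      = 0.2389·0.1 + 0.2472·0.09 + 0.0302·0.52 + 0.1811·0.29
      = 0.02389 + 0.022248 + 0.015704 + 0.052519 = 0.114361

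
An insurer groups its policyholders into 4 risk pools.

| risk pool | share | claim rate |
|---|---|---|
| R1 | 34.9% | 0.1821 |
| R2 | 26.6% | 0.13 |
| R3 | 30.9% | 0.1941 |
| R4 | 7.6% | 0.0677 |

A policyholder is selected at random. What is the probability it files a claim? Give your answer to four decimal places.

0.1633

P(C) = P(C|R1)·P(R1) + P(C|R2)·P(R2) + P(C|R3)·P(R3) + P(C|R4)·P(R4)
      = 0.1821·0.349 + 0.13·0.266 + 0.1941·0.309 + 0.0677·0.076
      = 0.0635529 + 0.03458 + 0.0599769 + 0.0051452 = 0.163255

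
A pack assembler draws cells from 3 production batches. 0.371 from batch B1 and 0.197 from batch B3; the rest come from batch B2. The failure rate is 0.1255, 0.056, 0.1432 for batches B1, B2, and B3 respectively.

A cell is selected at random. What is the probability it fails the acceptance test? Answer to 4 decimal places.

0.0990

P(B2) = 1 − (0.371 + 0.197) = 0.432.
P(F) = P(F|B1)·P(B1) + P(F|B2)·P(B2) + P(F|B3)·P(B3)
      = 0.1255·0.371 + 0.056·0.432 + 0.1432·0.197
      = 0.0465605 + 0.024192 + 0.0282104 = 0.0989629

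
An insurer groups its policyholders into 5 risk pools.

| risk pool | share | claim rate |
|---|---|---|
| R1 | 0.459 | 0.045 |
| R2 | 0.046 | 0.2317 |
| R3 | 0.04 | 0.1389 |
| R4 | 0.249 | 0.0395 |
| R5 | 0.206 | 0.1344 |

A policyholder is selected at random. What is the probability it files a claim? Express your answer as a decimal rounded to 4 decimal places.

P(C) = P(C|R1)·P(R1) + P(C|R2)·P(R2) + P(C|R3)·P(R3) + P(C|R4)·P(R4) + P(C|R5)·P(R5)
      = 0.045·0.459 + 0.2317·0.046 + 0.1389·0.04 + 0.0395·0.249 + 0.1344·0.206
      = 0.020655 + 0.0106582 + 0.005556 + 0.0098355 + 0.0276864 = 0.0743911

P(C) ≈ 0.0744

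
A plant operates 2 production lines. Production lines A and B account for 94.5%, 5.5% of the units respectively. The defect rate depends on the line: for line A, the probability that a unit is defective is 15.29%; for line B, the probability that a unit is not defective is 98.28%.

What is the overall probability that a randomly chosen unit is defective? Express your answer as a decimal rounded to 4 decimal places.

0.1454

P(D|B) = 1 − 0.9828 = 0.0172.
P(D) = P(D|A)·P(A) + P(D|B)·P(B)
      = 0.1529·0.945 + 0.0172·0.055
      = 0.1444905 + 0.000946 = 0.1454365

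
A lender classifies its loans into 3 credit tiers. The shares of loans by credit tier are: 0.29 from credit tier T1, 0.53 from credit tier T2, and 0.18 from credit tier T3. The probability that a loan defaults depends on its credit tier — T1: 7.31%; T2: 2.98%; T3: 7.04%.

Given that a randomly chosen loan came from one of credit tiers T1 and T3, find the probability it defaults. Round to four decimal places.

Let S = {T1, T3}.
P(S) = 0.29 + 0.18 = 0.47.
P(D ∩ S) = 0.0731·0.29 + 0.0704·0.18 = 0.021199 + 0.012672 = 0.033871.
P(D | S) = 0.033871 / 0.47 = 0.072066…

0.0721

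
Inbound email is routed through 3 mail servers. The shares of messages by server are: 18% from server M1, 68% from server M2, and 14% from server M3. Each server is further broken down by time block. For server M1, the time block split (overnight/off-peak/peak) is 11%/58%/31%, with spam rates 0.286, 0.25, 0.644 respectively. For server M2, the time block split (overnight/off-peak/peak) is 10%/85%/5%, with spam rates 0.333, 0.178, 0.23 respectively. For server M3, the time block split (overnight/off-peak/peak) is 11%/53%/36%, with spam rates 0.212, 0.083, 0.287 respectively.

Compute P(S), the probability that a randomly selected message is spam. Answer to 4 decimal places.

0.2249

P(S|M1) = 0.11·0.286 + 0.58·0.25 + 0.31·0.644 = 0.03146 + 0.145 + 0.19964 = 0.3761
P(S|M2) = 0.1·0.333 + 0.85·0.178 + 0.05·0.23 = 0.0333 + 0.1513 + 0.0115 = 0.1961
P(S|M3) = 0.11·0.212 + 0.53·0.083 + 0.36·0.287 = 0.02332 + 0.04399 + 0.10332 = 0.17063
Then overall,
P(S) = 0.18·0.3761 + 0.68·0.1961 + 0.14·0.17063
      = 0.067698 + 0.133348 + 0.0238882 = 0.2249342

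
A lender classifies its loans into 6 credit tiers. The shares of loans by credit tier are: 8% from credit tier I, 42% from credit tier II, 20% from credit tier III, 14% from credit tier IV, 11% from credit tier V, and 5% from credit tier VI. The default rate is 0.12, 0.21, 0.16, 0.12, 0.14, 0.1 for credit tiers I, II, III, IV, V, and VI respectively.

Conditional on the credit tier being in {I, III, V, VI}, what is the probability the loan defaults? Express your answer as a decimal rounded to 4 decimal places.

Let S = {I, III, V, VI}.
P(S) = 0.08 + 0.2 + 0.11 + 0.05 = 0.44.
P(D ∩ S) = 0.12·0.08 + 0.16·0.2 + 0.14·0.11 + 0.1·0.05 = 0.0096 + 0.032 + 0.0154 + 0.005 = 0.062.
P(D | S) = 0.062 / 0.44 = 0.140909…

0.1409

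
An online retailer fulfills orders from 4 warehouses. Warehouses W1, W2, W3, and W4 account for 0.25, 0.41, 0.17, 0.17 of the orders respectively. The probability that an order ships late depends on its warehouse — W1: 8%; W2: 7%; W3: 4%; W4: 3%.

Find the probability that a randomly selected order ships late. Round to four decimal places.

0.0606

Summing over the partition,
P(L) = P(L|W1)·P(W1) + P(L|W2)·P(W2) + P(L|W3)·P(W3) + P(L|W4)·P(W4)
      = 0.08·0.25 + 0.07·0.41 + 0.04·0.17 + 0.03·0.17
      = 0.02 + 0.0287 + 0.0068 + 0.0051 = 0.0606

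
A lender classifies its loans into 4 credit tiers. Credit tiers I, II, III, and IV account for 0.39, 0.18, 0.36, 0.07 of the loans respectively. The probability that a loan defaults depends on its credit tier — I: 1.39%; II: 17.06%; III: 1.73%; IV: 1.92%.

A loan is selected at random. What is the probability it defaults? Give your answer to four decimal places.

Summing over the partition,
P(D) = P(D|I)·P(I) + P(D|II)·P(II) + P(D|III)·P(III) + P(D|IV)·P(IV)
      = 0.0139·0.39 + 0.1706·0.18 + 0.0173·0.36 + 0.0192·0.07
      = 0.005421 + 0.030708 + 0.006228 + 0.001344 = 0.043701

P(D) ≈ 0.0437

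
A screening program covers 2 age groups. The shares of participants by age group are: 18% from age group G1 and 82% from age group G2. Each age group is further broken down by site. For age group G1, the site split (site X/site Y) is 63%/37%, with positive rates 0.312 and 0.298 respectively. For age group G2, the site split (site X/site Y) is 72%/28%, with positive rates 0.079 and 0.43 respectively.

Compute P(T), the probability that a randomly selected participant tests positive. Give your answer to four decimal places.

P(T|G1) = 0.63·0.312 + 0.37·0.298 = 0.19656 + 0.11026 = 0.30682
P(T|G2) = 0.72·0.079 + 0.28·0.43 = 0.05688 + 0.1204 = 0.17728
Then overall,
P(T) = 0.18·0.30682 + 0.82·0.17728
      = 0.0552276 + 0.1453696 = 0.2005972

0.2006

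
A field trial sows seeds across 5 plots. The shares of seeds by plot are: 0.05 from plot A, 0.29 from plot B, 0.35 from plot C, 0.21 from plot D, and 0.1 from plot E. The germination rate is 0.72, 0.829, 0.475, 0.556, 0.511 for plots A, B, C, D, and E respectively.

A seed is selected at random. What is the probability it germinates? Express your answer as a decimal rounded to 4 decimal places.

P(G) = P(G|A)·P(A) + P(G|B)·P(B) + P(G|C)·P(C) + P(G|D)·P(D) + P(G|E)·P(E)
      = 0.72·0.05 + 0.829·0.29 + 0.475·0.35 + 0.556·0.21 + 0.511·0.1
      = 0.036 + 0.24041 + 0.16625 + 0.11676 + 0.0511 = 0.61052

0.6105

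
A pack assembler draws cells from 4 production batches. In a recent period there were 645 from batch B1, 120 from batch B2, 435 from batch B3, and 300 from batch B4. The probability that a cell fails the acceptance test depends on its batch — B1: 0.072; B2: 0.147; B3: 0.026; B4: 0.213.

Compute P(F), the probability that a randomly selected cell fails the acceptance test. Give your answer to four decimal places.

P(F) ≈ 0.0929

Total: 645 + 120 + 435 + 300 = 1500.
P(B1) = 645/1500 = 0.43. P(B2) = 120/1500 = 0.08. P(B3) = 435/1500 = 0.29. P(B4) = 300/1500 = 0.2.
P(F) = P(F|B1)·P(B1) + P(F|B2)·P(B2) + P(F|B3)·P(B3) + P(F|B4)·P(B4)
      = 0.072·0.43 + 0.147·0.08 + 0.026·0.29 + 0.213·0.2
      = 0.03096 + 0.01176 + 0.00754 + 0.0426 = 0.09286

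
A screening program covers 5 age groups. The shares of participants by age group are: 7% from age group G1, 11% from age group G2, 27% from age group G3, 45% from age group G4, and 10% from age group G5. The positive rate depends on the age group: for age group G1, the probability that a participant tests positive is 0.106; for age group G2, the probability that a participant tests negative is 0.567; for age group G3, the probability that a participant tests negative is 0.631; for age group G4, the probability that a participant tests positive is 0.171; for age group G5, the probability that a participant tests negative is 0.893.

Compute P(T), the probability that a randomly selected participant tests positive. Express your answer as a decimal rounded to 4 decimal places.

P(T|G2) = 1 − 0.567 = 0.433.
P(T|G3) = 1 − 0.631 = 0.369.
P(T|G5) = 1 − 0.893 = 0.107.
P(T) = P(T|G1)·P(G1) + P(T|G2)·P(G2) + P(T|G3)·P(G3) + P(T|G4)·P(G4) + P(T|G5)·P(G5)
      = 0.106·0.07 + 0.433·0.11 + 0.369·0.27 + 0.171·0.45 + 0.107·0.1
      = 0.00742 + 0.04763 + 0.09963 + 0.07695 + 0.0107 = 0.24233

P(T) ≈ 0.2423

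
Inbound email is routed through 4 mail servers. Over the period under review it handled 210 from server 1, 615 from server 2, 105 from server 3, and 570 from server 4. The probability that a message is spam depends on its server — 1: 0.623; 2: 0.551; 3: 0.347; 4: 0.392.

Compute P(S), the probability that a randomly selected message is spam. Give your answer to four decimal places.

P(S) ≈ 0.4864

Total: 210 + 615 + 105 + 570 = 1500.
P(1) = 210/1500 = 0.14. P(2) = 615/1500 = 0.41. P(3) = 105/1500 = 0.07. P(4) = 570/1500 = 0.38.
P(S) = P(S|1)·P(1) + P(S|2)·P(2) + P(S|3)·P(3) + P(S|4)·P(4)
      = 0.623·0.14 + 0.551·0.41 + 0.347·0.07 + 0.392·0.38
      = 0.08722 + 0.22591 + 0.02429 + 0.14896 = 0.48638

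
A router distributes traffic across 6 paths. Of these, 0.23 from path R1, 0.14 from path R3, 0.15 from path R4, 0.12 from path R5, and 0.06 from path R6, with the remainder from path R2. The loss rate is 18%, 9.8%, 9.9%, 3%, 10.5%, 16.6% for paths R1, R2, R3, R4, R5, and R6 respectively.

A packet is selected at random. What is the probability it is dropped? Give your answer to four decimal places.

P(R2) = 1 − (0.23 + 0.14 + 0.15 + 0.12 + 0.06) = 0.3.
Summing over the partition,
P(L) = P(L|R1)·P(R1) + P(L|R2)·P(R2) + P(L|R3)·P(R3) + P(L|R4)·P(R4) + P(L|R5)·P(R5) + P(L|R6)·P(R6)
      = 0.18·0.23 + 0.098·0.3 + 0.099·0.14 + 0.03·0.15 + 0.105·0.12 + 0.166·0.06
      = 0.0414 + 0.0294 + 0.01386 + 0.0045 + 0.0126 + 0.00996 = 0.11172

0.1117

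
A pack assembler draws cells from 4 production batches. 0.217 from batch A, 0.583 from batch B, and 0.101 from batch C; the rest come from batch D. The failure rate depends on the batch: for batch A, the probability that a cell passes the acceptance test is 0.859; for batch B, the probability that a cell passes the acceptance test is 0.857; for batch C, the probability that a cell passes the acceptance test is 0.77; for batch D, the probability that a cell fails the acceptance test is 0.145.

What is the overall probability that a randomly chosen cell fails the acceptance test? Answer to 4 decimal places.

P(D) = 1 − (0.217 + 0.583 + 0.101) = 0.099.
P(F|A) = 1 − 0.859 = 0.141.
P(F|B) = 1 − 0.857 = 0.143.
P(F|C) = 1 − 0.77 = 0.23.
Summing over the partition,
P(F) = P(F|A)·P(A) + P(F|B)·P(B) + P(F|C)·P(C) + P(F|D)·P(D)
      = 0.141·0.217 + 0.143·0.583 + 0.23·0.101 + 0.145·0.099
      = 0.030597 + 0.083369 + 0.02323 + 0.014355 = 0.151551

0.1516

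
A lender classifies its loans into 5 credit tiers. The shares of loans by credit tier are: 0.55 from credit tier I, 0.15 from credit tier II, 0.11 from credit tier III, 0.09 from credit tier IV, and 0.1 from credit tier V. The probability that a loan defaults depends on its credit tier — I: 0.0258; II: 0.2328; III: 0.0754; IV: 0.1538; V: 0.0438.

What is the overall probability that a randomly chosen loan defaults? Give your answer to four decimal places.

0.0756

P(D) = P(D|I)·P(I) + P(D|II)·P(II) + P(D|III)·P(III) + P(D|IV)·P(IV) + P(D|V)·P(V)
      = 0.0258·0.55 + 0.2328·0.15 + 0.0754·0.11 + 0.1538·0.09 + 0.0438·0.1
      = 0.01419 + 0.03492 + 0.008294 + 0.013842 + 0.00438 = 0.075626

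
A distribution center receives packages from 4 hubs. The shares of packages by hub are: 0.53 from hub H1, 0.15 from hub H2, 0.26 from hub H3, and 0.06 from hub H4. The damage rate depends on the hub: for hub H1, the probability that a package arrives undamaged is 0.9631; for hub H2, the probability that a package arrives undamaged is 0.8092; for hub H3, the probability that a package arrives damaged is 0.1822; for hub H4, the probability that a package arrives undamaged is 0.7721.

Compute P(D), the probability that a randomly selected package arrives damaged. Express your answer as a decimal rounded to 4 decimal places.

P(D) ≈ 0.1092

P(D|H1) = 1 − 0.9631 = 0.0369.
P(D|H2) = 1 − 0.8092 = 0.1908.
P(D|H4) = 1 − 0.7721 = 0.2279.
By the law of total probability,
P(D) = P(D|H1)·P(H1) + P(D|H2)·P(H2) + P(D|H3)·P(H3) + P(D|H4)·P(H4)
      = 0.0369·0.53 + 0.1908·0.15 + 0.1822·0.26 + 0.2279·0.06
      = 0.019557 + 0.02862 + 0.047372 + 0.013674 = 0.109223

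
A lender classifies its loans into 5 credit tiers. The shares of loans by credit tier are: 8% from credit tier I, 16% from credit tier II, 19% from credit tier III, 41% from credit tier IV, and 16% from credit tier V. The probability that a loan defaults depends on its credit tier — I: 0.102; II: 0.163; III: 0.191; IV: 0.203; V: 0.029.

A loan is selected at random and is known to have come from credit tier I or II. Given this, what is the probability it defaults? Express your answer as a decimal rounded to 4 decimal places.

Let S = {I, II}.
P(S) = 0.08 + 0.16 = 0.24.
P(D ∩ S) = 0.102·0.08 + 0.163·0.16 = 0.00816 + 0.02608 = 0.03424.
P(D | S) = 0.03424 / 0.24 = 0.142667…

P(D|S) ≈ 0.1427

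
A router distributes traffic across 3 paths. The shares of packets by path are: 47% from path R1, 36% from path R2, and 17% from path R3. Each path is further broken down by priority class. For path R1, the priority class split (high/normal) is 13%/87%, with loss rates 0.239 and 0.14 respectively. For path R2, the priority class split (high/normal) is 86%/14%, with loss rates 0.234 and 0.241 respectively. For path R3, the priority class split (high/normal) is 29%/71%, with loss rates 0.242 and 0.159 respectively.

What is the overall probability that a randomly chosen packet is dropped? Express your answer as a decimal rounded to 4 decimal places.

P(L|R1) = 0.13·0.239 + 0.87·0.14 = 0.03107 + 0.1218 = 0.15287
P(L|R2) = 0.86·0.234 + 0.14·0.241 = 0.20124 + 0.03374 = 0.23498
P(L|R3) = 0.29·0.242 + 0.71·0.159 = 0.07018 + 0.11289 = 0.18307
By total probability over the outer partition,
P(L) = 0.47·0.15287 + 0.36·0.23498 + 0.17·0.18307
      = 0.0718489 + 0.0845928 + 0.0311219 = 0.1875636

P(L) ≈ 0.1876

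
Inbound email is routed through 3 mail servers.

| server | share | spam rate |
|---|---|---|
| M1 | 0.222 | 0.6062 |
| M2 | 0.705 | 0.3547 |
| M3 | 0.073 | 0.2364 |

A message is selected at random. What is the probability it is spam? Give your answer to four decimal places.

By the law of total probability,
P(S) = P(S|M1)·P(M1) + P(S|M2)·P(M2) + P(S|M3)·P(M3)
      = 0.6062·0.222 + 0.3547·0.705 + 0.2364·0.073
      = 0.1345764 + 0.2500635 + 0.0172572 = 0.4018971

0.4019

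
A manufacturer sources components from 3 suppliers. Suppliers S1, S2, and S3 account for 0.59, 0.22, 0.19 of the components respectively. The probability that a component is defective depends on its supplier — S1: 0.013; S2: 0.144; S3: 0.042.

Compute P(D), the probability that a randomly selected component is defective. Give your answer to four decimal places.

P(D) = P(D|S1)·P(S1) + P(D|S2)·P(S2) + P(D|S3)·P(S3)
      = 0.013·0.59 + 0.144·0.22 + 0.042·0.19
      = 0.00767 + 0.03168 + 0.00798 = 0.04733

0.0473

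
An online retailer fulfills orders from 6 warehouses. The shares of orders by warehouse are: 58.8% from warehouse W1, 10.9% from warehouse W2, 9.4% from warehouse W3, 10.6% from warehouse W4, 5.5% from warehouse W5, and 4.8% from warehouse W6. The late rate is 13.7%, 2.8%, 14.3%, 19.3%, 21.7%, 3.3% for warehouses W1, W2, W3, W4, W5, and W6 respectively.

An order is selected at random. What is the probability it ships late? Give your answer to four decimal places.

P(L) ≈ 0.1310

Summing over the partition,
P(L) = P(L|W1)·P(W1) + P(L|W2)·P(W2) + P(L|W3)·P(W3) + P(L|W4)·P(W4) + P(L|W5)·P(W5) + P(L|W6)·P(W6)
      = 0.137·0.588 + 0.028·0.109 + 0.143·0.094 + 0.193·0.106 + 0.217·0.055 + 0.033·0.048
      = 0.080556 + 0.003052 + 0.013442 + 0.020458 + 0.011935 + 0.001584 = 0.131027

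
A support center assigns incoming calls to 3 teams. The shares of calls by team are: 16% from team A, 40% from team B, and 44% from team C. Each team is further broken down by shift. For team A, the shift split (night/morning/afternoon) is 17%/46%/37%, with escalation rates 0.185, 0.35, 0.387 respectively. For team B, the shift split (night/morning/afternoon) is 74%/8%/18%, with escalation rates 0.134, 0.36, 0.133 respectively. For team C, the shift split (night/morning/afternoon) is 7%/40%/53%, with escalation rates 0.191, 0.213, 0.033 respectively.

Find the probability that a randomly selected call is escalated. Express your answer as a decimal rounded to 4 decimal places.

P(E|A) = 0.17·0.185 + 0.46·0.35 + 0.37·0.387 = 0.03145 + 0.161 + 0.14319 = 0.33564
P(E|B) = 0.74·0.134 + 0.08·0.36 + 0.18·0.133 = 0.09916 + 0.0288 + 0.02394 = 0.1519
P(E|C) = 0.07·0.191 + 0.4·0.213 + 0.53·0.033 = 0.01337 + 0.0852 + 0.01749 = 0.11606
Then overall,
P(E) = 0.16·0.33564 + 0.4·0.1519 + 0.44·0.11606
      = 0.0537024 + 0.06076 + 0.0510664 = 0.1655288

P(E) ≈ 0.1655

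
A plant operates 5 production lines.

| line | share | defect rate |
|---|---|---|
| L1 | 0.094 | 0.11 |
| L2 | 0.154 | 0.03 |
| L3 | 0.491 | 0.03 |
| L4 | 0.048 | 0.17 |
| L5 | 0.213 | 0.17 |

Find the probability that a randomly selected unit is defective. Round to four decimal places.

P(D) = P(D|L1)·P(L1) + P(D|L2)·P(L2) + P(D|L3)·P(L3) + P(D|L4)·P(L4) + P(D|L5)·P(L5)
      = 0.11·0.094 + 0.03·0.154 + 0.03·0.491 + 0.17·0.048 + 0.17·0.213
      = 0.01034 + 0.00462 + 0.01473 + 0.00816 + 0.03621 = 0.07406

P(D) ≈ 0.0741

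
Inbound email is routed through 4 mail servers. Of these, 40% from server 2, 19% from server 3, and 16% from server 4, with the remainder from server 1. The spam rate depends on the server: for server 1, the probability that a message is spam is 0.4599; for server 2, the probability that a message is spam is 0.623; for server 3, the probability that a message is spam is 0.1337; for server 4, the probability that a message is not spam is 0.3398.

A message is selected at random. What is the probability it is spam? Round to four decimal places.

P(1) = 1 − (0.4 + 0.19 + 0.16) = 0.25.
P(S|4) = 1 − 0.3398 = 0.6602.
P(S) = P(S|1)·P(1) + P(S|2)·P(2) + P(S|3)·P(3) + P(S|4)·P(4)
      = 0.4599·0.25 + 0.623·0.4 + 0.1337·0.19 + 0.6602·0.16
      = 0.114975 + 0.2492 + 0.025403 + 0.105632 = 0.49521

0.4952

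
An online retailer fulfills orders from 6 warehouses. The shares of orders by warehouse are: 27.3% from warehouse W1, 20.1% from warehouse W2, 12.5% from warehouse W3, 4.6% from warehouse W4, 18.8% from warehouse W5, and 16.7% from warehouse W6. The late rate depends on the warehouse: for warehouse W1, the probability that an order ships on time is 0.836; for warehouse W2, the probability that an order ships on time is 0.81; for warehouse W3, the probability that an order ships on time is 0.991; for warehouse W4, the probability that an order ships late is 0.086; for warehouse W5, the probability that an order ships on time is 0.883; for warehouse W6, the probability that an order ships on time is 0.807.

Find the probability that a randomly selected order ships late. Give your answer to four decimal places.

P(L|W1) = 1 − 0.836 = 0.164.
P(L|W2) = 1 − 0.81 = 0.19.
P(L|W3) = 1 − 0.991 = 0.009.
P(L|W5) = 1 − 0.883 = 0.117.
P(L|W6) = 1 − 0.807 = 0.193.
P(L) = P(L|W1)·P(W1) + P(L|W2)·P(W2) + P(L|W3)·P(W3) + P(L|W4)·P(W4) + P(L|W5)·P(W5) + P(L|W6)·P(W6)
      = 0.164·0.273 + 0.19·0.201 + 0.009·0.125 + 0.086·0.046 + 0.117·0.188 + 0.193·0.167
      = 0.044772 + 0.03819 + 0.001125 + 0.003956 + 0.021996 + 0.032231 = 0.14227

P(L) ≈ 0.1423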